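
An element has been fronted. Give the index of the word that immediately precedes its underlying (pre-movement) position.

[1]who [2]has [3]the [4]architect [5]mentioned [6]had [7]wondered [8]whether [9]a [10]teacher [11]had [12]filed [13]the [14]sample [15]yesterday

5

The displaced element is "who" (word 1).
It is linked across 1 clause boundary (Ø).
It functions as the subject of "wondered", so the gap sits immediately after word 5 ("mentioned").
Base order: The architect has mentioned that who had wondered whether a teacher had filed the sample yesterday.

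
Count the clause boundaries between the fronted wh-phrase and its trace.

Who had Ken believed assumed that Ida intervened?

1

"who" is extracted from the subject of "assumed".
Boundaries crossed, outermost first: [Ø] — 1 in total.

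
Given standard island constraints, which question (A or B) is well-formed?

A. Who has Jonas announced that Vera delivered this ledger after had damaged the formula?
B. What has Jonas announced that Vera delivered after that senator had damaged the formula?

B

In A, the wh-phrase is extracted from inside an adjunct island (introduced by "after"), which blocks movement.
In B, the extraction path crosses only that-complement boundaries, which are transparent.
So B is grammatical.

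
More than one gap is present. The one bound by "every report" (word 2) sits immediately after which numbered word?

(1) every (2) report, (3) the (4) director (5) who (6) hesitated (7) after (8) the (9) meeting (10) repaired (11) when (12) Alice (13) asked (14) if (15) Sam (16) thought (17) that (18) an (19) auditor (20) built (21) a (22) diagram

10

The displaced element is "every report" (word 2).
It functions as the direct object of "repaired", so the gap sits immediately after word 10 ("repaired").
Base order: The director who hesitated after the meeting repaired every report when Alice asked if Sam thought that an auditor built a diagram.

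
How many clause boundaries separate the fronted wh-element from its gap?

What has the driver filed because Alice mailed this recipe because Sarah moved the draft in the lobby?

"what" originates inside the matrix clause — no clause boundary is crossed.

0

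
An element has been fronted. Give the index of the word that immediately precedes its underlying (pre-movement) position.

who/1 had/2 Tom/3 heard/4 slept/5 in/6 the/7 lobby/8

4

The displaced element is "who" (word 1).
It is linked across 1 clause boundary (Ø).
It functions as the subject of "slept", so the gap sits immediately after word 4 ("heard").
Base order: Tom had heard who slept in the lobby.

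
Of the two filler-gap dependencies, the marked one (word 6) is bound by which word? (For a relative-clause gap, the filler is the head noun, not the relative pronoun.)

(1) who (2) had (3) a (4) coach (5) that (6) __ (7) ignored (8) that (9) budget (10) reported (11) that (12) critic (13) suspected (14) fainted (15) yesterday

The marked gap is inside the relative clause, the subject of "ignored".
Its filler is the head noun "coach" (via "that"), at word 4.
(The other dependency links word 1 to a gap after word 13.)

4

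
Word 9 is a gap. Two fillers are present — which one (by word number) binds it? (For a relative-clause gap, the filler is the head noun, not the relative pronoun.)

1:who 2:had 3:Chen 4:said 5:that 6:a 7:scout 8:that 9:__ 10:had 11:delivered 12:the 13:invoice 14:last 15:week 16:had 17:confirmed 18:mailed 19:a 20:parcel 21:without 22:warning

The marked gap is inside the relative clause, the subject of "delivered".
Its filler is the head noun "scout" (via "that"), at word 7.
(The other dependency links word 1 to a gap after word 17.)

7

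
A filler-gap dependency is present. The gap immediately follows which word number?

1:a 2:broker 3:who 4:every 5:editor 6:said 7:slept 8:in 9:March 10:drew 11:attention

The displaced element is "a broker" (word 2).
It is linked across 1 clause boundary (Ø).
It functions as the subject of "slept", so the gap sits immediately after word 6 ("said").
Base order: Every editor said a broker slept in March.

6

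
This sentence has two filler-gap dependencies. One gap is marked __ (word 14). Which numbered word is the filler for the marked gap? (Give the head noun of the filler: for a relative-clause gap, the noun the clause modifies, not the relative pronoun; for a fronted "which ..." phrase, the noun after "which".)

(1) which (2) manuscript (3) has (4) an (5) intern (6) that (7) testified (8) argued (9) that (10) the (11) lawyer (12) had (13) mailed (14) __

The marked gap is the direct object of "mailed".
Its filler is the fronted wh-phrase "which manuscript", at word 2.
(The other dependency links word 5 to a gap after word 6.)

2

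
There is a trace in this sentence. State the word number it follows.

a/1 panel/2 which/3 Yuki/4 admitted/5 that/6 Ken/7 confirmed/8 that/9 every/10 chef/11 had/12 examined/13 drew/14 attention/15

13

The displaced element is "a panel" (word 2).
It is linked across 2 clause boundaries (that → that).
It functions as the direct object of "examined", so the gap sits immediately after word 13 ("examined").
Base order: Yuki admitted that Ken confirmed that every chef had examined a panel.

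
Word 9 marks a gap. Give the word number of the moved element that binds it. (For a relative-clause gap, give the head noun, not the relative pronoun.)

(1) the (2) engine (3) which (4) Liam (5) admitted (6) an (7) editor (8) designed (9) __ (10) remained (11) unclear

The gap at 9 is the object of "designed", inside a relative clause.
The relative pronoun is "which" (word 3); it is bound by the head noun immediately before it.
Its filler is the head noun "engine", at word 2.

2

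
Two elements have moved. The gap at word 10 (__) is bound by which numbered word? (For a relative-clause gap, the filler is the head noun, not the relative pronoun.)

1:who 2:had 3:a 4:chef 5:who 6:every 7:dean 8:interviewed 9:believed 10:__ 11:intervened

1

The marked gap is the subject of "intervened".
Its filler is the fronted wh-phrase "who", at word 1.
(The other dependency links word 4 to a gap after word 8.)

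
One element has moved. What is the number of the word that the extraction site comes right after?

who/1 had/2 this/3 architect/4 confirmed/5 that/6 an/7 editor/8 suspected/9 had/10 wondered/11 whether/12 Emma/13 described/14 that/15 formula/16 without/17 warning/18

The displaced element is "who" (word 1).
It is linked across 2 clause boundaries (that → Ø).
It functions as the subject of "wondered", so the gap sits immediately after word 9 ("suspected").
Base order: This architect had confirmed that an editor suspected who had wondered whether Emma described that formula without warning.

9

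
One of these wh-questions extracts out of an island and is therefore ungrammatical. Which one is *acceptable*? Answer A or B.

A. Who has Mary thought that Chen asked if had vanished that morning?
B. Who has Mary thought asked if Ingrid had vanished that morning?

B

In A, the wh-phrase is extracted from inside a wh-island (introduced by "if"), which blocks movement.
In B, the extraction path crosses only that-complement boundaries, which are transparent.
So B is grammatical.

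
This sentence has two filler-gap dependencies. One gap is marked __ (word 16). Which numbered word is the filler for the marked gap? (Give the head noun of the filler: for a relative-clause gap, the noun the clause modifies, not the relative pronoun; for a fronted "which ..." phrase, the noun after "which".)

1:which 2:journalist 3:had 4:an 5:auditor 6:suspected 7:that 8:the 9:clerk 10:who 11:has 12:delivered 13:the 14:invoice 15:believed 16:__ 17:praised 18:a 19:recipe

2

The marked gap is the subject of "praised".
Its filler is the fronted wh-phrase "which journalist", at word 2.
(The other dependency links word 9 to a gap after word 10.)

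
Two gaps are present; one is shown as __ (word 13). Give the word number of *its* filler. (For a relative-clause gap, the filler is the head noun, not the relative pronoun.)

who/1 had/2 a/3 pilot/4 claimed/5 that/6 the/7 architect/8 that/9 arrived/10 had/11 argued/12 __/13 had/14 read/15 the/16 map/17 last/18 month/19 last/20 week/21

The marked gap is the subject of "read".
Its filler is the fronted wh-phrase "who", at word 1.
(The other dependency links word 8 to a gap after word 9.)

1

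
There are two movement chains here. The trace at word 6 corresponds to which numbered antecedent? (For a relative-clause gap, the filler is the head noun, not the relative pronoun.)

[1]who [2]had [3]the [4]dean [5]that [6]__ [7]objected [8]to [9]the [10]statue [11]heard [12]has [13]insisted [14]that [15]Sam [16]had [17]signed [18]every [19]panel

4

The marked gap is inside the relative clause, the subject of "objected".
Its filler is the head noun "dean" (via "that"), at word 4.
(The other dependency links word 1 to a gap after word 11.)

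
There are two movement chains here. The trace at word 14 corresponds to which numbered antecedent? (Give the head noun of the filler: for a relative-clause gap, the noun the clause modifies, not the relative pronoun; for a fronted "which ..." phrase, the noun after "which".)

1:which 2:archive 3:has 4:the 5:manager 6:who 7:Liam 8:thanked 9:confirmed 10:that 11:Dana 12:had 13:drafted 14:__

2

The marked gap is the direct object of "drafted".
Its filler is the fronted wh-phrase "which archive", at word 2.
(The other dependency links word 5 to a gap after word 8.)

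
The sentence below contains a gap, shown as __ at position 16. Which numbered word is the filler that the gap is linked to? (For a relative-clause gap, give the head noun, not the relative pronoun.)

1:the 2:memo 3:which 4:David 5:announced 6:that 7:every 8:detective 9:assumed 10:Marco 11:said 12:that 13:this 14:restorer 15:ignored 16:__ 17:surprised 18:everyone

2

The gap at 16 is the object of "ignored", inside a relative clause.
The relative pronoun is "which" (word 3); it is bound by the head noun immediately before it.
Its filler is the head noun "memo", at word 2.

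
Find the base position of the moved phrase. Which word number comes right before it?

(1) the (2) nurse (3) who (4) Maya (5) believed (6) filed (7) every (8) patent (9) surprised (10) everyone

5

The displaced element is "the nurse" (word 2).
It is linked across 1 clause boundary (Ø).
It functions as the subject of "filed", so the gap sits immediately after word 5 ("believed").
Base order: Maya believed that the nurse filed every patent.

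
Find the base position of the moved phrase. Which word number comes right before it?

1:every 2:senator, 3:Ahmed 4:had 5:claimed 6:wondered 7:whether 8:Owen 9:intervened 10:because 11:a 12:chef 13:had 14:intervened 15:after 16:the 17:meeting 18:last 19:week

5

The displaced element is "every senator" (word 2).
It is linked across 1 clause boundary (Ø).
It functions as the subject of "wondered", so the gap sits immediately after word 5 ("claimed").
Base order: Ahmed had claimed every senator wondered whether Owen intervened because a chef had intervened after the meeting last week.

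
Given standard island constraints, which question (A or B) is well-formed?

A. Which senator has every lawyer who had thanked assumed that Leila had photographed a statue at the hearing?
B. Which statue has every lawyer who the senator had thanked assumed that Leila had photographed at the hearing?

B

In A, the wh-phrase is extracted from inside a complex-NP island (relative clause) (introduced by "who"), which blocks movement.
In B, the extraction path crosses only that-complement boundaries, which are transparent.
So B is grammatical.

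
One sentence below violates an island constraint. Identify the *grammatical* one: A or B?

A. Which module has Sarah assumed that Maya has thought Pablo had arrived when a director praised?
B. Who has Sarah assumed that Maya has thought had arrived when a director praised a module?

In A, the wh-phrase is extracted from inside an adjunct island (introduced by "when"), which blocks movement.
In B, the extraction path crosses only that-complement boundaries, which are transparent.
So B is grammatical.

B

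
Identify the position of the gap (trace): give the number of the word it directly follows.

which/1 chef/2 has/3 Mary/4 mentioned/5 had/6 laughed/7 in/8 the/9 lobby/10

5

The displaced element is "which chef" (word 2).
It is linked across 1 clause boundary (Ø).
It functions as the subject of "laughed", so the gap sits immediately after word 5 ("mentioned").
Base order: Mary has mentioned that which chef had laughed in the lobby.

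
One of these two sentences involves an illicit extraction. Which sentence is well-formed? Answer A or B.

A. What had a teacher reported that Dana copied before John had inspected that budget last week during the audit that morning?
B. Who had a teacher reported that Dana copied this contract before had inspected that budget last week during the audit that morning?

A

In B, the wh-phrase is extracted from inside an adjunct island (introduced by "before"), which blocks movement.
In A, the extraction path crosses only that-complement boundaries, which are transparent.
So A is grammatical.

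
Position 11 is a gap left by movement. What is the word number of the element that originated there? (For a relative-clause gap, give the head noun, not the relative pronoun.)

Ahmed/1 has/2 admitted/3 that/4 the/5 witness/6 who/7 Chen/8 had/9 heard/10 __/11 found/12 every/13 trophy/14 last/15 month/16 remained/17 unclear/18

The gap at 11 is the subject of "found", inside a relative clause.
The relative pronoun is "who" (word 7); it is bound by the head noun immediately before it.
Its filler is the head noun "witness", at word 6.

6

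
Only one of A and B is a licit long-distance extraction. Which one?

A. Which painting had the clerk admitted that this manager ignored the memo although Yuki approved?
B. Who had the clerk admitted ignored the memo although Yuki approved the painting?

In A, the wh-phrase is extracted from inside an adjunct island (introduced by "although"), which blocks movement.
In B, the extraction path crosses only that-complement boundaries, which are transparent.
So B is grammatical.

B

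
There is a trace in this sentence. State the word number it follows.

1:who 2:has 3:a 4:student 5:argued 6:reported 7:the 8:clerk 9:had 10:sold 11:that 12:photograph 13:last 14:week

The displaced element is "who" (word 1).
It is linked across 1 clause boundary (Ø).
It functions as the subject of "reported", so the gap sits immediately after word 5 ("argued").
Base order: A student has argued who reported the clerk had sold that photograph last week.

5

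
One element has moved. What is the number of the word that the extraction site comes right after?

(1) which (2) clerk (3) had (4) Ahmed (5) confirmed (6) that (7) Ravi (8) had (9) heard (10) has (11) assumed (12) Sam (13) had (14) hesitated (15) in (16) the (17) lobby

9

The displaced element is "which clerk" (word 2).
It is linked across 2 clause boundaries (that → Ø).
It functions as the subject of "assumed", so the gap sits immediately after word 9 ("heard").
Base order: Ahmed had confirmed that Ravi had heard that which clerk has assumed Sam had hesitated in the lobby.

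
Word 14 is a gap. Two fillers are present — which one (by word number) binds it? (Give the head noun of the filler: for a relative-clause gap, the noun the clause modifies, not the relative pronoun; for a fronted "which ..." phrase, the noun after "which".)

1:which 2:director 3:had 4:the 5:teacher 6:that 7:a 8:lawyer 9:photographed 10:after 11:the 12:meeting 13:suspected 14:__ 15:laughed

The marked gap is the subject of "laughed".
Its filler is the fronted wh-phrase "which director", at word 2.
(The other dependency links word 5 to a gap after word 9.)

2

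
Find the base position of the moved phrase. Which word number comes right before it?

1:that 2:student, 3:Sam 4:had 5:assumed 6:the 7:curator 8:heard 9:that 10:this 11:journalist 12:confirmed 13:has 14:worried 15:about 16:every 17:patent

The displaced element is "that student" (word 2).
It is linked across 3 clause boundaries (Ø → that → Ø).
It functions as the subject of "worried", so the gap sits immediately after word 12 ("confirmed").
Base order: Sam had assumed the curator heard that this journalist confirmed that that student has worried about every patent.

12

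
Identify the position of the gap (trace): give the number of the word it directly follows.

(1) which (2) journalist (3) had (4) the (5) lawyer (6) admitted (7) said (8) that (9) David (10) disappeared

6

The displaced element is "which journalist" (word 2).
It is linked across 1 clause boundary (Ø).
It functions as the subject of "said", so the gap sits immediately after word 6 ("admitted").
Base order: The lawyer had admitted which journalist said that David disappeared.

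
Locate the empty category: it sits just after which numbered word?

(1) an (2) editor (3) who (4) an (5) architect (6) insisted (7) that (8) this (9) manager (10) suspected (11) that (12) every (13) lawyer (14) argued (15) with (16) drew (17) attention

The displaced element is "an editor" (word 2).
It is linked across 2 clause boundaries (that → that).
It functions as the object of the preposition "with" of "argued", so the gap sits immediately after word 15 ("with").
Base order: An architect insisted that this manager suspected that every lawyer argued with an editor.

15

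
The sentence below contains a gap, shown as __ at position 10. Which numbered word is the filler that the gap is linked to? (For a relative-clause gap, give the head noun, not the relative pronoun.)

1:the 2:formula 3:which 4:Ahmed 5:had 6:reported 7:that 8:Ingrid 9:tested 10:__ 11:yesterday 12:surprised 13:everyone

The gap at 10 is the object of "tested", inside a relative clause.
The relative pronoun is "which" (word 3); it is bound by the head noun immediately before it.
Its filler is the head noun "formula", at word 2.

2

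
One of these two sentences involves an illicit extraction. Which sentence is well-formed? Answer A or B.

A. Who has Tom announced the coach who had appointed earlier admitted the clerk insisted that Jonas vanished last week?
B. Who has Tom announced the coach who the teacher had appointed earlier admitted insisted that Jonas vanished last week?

B

In A, the wh-phrase is extracted from inside a complex-NP island (relative clause) (introduced by "who"), which blocks movement.
In B, the extraction path crosses only that-complement boundaries, which are transparent.
So B is grammatical.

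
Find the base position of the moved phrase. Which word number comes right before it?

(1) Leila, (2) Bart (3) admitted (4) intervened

3

The displaced element is "Leila" (word 1).
It is linked across 1 clause boundary (Ø).
It functions as the subject of "intervened", so the gap sits immediately after word 3 ("admitted").
Base order: Bart admitted that Leila intervened.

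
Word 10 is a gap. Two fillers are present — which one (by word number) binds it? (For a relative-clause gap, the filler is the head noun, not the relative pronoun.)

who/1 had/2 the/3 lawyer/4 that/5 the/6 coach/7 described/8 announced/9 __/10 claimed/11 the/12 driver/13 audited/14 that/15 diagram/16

The marked gap is the subject of "claimed".
Its filler is the fronted wh-phrase "who", at word 1.
(The other dependency links word 4 to a gap after word 8.)

1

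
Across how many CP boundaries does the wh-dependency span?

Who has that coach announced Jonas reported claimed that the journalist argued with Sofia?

"who" is extracted from the subject of "claimed".
Boundaries crossed, outermost first: [Ø], [Ø] — 2 in total.

2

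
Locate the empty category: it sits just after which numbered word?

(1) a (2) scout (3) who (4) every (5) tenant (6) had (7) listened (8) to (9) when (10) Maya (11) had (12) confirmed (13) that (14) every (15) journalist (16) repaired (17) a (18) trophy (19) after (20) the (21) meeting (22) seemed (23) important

The displaced element is "a scout" (word 2).
It functions as the object of the preposition "to" of "listened", so the gap sits immediately after word 8 ("to").
Base order: Every tenant had listened to a scout when Maya had confirmed that every journalist repaired a trophy after the meeting.

8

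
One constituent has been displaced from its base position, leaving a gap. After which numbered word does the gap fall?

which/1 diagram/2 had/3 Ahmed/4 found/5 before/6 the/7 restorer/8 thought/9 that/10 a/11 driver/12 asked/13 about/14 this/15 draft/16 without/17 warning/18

The displaced element is "which diagram" (word 2).
It functions as the direct object of "found", so the gap sits immediately after word 5 ("found").
Base order: Ahmed had found which diagram before the restorer thought that a driver asked about this draft without warning.

5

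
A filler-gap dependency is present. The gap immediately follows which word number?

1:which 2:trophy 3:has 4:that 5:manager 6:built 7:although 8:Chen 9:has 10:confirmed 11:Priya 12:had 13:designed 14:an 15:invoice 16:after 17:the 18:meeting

6

The displaced element is "which trophy" (word 2).
It functions as the direct object of "built", so the gap sits immediately after word 6 ("built").
Base order: That manager has built which trophy although Chen has confirmed Priya had designed an invoice after the meeting.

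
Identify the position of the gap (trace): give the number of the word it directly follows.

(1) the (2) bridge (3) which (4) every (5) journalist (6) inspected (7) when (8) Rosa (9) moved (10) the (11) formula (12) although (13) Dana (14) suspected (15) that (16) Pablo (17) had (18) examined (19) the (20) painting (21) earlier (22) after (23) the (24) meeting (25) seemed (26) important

The displaced element is "the bridge" (word 2).
It functions as the direct object of "inspected", so the gap sits immediately after word 6 ("inspected").
Base order: Every journalist inspected the bridge when Rosa moved the formula although Dana suspected that Pablo had examined the painting earlier after the meeting.

6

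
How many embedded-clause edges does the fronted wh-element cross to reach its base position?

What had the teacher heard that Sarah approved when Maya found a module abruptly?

1

"what" is extracted from the object of "approved".
Boundaries crossed, outermost first: [that] — 1 in total.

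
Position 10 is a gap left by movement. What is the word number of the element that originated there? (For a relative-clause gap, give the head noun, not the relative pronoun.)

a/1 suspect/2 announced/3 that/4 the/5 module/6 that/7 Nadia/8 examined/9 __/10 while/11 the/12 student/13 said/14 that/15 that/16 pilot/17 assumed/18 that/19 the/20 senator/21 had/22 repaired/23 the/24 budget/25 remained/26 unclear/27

The gap at 10 is the object of "examined", inside a relative clause.
The relative pronoun is "that" (word 7); it is bound by the head noun immediately before it.
Its filler is the head noun "module", at word 6.

6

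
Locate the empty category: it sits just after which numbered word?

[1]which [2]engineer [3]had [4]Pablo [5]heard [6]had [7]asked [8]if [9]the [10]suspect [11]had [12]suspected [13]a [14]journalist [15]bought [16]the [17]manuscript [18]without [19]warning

5

The displaced element is "which engineer" (word 2).
It is linked across 1 clause boundary (Ø).
It functions as the subject of "asked", so the gap sits immediately after word 5 ("heard").
Base order: Pablo had heard that which engineer had asked if the suspect had suspected a journalist bought the manuscript without warning.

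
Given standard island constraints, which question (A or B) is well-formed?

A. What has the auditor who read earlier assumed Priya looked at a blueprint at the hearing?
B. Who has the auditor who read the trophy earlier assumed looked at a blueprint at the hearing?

In A, the wh-phrase is extracted from inside a complex-NP island (relative clause) (introduced by "who"), which blocks movement.
In B, the extraction path crosses only that-complement boundaries, which are transparent.
So B is grammatical.

B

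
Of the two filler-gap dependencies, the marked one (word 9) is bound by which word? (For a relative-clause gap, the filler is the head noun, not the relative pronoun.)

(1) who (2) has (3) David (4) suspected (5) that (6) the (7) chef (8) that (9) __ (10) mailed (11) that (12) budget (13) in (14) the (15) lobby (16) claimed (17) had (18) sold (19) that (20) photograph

The marked gap is inside the relative clause, the subject of "mailed".
Its filler is the head noun "chef" (via "that"), at word 7.
(The other dependency links word 1 to a gap after word 16.)

7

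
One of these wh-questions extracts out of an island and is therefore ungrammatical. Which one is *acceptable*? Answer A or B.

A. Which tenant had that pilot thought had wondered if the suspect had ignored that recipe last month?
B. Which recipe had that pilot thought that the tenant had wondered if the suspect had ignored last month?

In B, the wh-phrase is extracted from inside a wh-island (introduced by "if"), which blocks movement.
In A, the extraction path crosses only that-complement boundaries, which are transparent.
So A is grammatical.

A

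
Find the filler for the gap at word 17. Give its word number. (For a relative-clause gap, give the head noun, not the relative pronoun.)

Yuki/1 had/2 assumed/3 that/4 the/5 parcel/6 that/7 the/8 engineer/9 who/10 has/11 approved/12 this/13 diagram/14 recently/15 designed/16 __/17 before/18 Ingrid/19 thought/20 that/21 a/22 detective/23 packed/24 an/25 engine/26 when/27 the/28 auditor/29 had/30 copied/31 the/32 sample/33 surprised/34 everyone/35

The gap at 17 is the object of "designed", inside a relative clause.
The relative pronoun is "that" (word 7); it is bound by the head noun immediately before it.
Its filler is the head noun "parcel", at word 6.

6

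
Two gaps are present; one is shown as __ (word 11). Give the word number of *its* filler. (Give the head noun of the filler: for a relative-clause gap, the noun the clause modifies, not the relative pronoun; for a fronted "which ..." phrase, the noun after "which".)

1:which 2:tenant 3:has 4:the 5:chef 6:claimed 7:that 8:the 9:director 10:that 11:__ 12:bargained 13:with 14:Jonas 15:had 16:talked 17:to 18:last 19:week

9

The marked gap is inside the relative clause, the subject of "bargained".
Its filler is the head noun "director" (via "that"), at word 9.
(The other dependency links word 2 to a gap after word 17.)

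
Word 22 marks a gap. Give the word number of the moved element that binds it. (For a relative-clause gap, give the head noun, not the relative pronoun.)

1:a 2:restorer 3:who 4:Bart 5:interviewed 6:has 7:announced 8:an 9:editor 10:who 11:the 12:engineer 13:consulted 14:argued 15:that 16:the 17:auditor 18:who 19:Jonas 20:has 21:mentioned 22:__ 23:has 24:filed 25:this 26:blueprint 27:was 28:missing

The gap at 22 is the subject of "filed", inside a relative clause.
The relative pronoun is "who" (word 18); it is bound by the head noun immediately before it.
Its filler is the head noun "auditor", at word 17.

17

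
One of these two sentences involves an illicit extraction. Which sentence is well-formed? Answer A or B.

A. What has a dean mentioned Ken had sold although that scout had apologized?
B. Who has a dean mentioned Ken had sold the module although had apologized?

A

In B, the wh-phrase is extracted from inside an adjunct island (introduced by "although"), which blocks movement.
In A, the extraction path crosses only that-complement boundaries, which are transparent.
So A is grammatical.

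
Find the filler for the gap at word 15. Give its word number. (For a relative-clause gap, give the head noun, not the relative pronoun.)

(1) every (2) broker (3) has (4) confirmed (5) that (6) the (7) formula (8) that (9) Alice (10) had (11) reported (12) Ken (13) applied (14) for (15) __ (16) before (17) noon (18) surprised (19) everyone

7

The gap at 15 is the prepositional object of "applied", inside a relative clause.
The relative pronoun is "that" (word 8); it is bound by the head noun immediately before it.
Its filler is the head noun "formula", at word 7.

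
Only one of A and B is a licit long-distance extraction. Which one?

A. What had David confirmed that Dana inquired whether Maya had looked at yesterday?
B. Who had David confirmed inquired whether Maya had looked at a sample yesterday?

In A, the wh-phrase is extracted from inside a wh-island (introduced by "whether"), which blocks movement.
In B, the extraction path crosses only that-complement boundaries, which are transparent.
So B is grammatical.

B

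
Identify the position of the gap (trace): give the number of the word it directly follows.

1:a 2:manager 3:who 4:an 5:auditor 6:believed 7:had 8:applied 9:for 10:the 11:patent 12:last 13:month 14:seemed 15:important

The displaced element is "a manager" (word 2).
It is linked across 1 clause boundary (Ø).
It functions as the subject of "applied", so the gap sits immediately after word 6 ("believed").
Base order: An auditor believed that a manager had applied for the patent last month.

6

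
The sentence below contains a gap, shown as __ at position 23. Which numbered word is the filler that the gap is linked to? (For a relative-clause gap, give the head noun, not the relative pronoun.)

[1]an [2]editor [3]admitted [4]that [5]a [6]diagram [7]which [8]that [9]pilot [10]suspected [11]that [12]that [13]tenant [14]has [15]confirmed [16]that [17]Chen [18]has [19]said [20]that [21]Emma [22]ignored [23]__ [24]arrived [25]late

6

The gap at 23 is the object of "ignored", inside a relative clause.
The relative pronoun is "which" (word 7); it is bound by the head noun immediately before it.
Its filler is the head noun "diagram", at word 6.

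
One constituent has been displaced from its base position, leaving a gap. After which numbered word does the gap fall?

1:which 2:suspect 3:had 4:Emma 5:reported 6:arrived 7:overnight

The displaced element is "which suspect" (word 2).
It is linked across 1 clause boundary (Ø).
It functions as the subject of "arrived", so the gap sits immediately after word 5 ("reported").
Base order: Emma had reported which suspect arrived overnight.

5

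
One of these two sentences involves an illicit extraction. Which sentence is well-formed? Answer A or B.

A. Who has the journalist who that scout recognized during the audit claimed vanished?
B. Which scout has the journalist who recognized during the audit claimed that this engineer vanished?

A

In B, the wh-phrase is extracted from inside a complex-NP island (relative clause) (introduced by "who"), which blocks movement.
In A, the extraction path crosses only that-complement boundaries, which are transparent.
So A is grammatical.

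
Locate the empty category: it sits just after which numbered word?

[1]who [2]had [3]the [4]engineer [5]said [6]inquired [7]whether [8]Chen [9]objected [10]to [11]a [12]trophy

5

The displaced element is "who" (word 1).
It is linked across 1 clause boundary (Ø).
It functions as the subject of "inquired", so the gap sits immediately after word 5 ("said").
Base order: The engineer had said that who inquired whether Chen objected to a trophy.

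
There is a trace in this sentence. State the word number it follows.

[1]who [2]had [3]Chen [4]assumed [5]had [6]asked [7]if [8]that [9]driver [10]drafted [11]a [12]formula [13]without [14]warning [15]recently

The displaced element is "who" (word 1).
It is linked across 1 clause boundary (Ø).
It functions as the subject of "asked", so the gap sits immediately after word 4 ("assumed").
Base order: Chen had assumed who had asked if that driver drafted a formula without warning recently.

4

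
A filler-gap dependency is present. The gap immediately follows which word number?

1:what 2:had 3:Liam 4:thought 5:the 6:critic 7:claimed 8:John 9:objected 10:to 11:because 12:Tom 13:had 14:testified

10

The displaced element is "what" (word 1).
It is linked across 2 clause boundaries (Ø → Ø).
It functions as the object of the preposition "to" of "objected", so the gap sits immediately after word 10 ("to").
Base order: Liam had thought the critic claimed John objected to what because Tom had testified.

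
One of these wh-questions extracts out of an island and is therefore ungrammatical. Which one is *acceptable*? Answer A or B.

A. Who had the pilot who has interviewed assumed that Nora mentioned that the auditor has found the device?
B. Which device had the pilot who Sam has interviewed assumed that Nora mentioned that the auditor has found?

B

In A, the wh-phrase is extracted from inside a complex-NP island (relative clause) (introduced by "who"), which blocks movement.
In B, the extraction path crosses only that-complement boundaries, which are transparent.
So B is grammatical.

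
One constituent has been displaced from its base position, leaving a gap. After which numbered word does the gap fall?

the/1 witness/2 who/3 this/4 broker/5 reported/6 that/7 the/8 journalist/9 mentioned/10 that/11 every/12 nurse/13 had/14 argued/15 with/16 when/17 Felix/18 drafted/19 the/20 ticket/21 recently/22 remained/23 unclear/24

The displaced element is "the witness" (word 2).
It is linked across 2 clause boundaries (that → that).
It functions as the object of the preposition "with" of "argued", so the gap sits immediately after word 16 ("with").
Base order: This broker reported that the journalist mentioned that every nurse had argued with the witness when Felix drafted the ticket recently.

16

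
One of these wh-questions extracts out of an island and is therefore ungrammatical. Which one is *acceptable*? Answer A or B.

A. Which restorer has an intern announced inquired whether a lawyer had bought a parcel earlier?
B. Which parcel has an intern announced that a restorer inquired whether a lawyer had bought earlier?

In B, the wh-phrase is extracted from inside a wh-island (introduced by "whether"), which blocks movement.
In A, the extraction path crosses only that-complement boundaries, which are transparent.
So A is grammatical.

A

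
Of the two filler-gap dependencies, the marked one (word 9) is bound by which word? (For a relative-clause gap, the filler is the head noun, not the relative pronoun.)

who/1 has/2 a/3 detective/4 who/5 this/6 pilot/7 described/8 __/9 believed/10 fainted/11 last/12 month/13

4

The marked gap is inside the relative clause, the direct object of "described".
Its filler is the head noun "detective" (via "who"), at word 4.
(The other dependency links word 1 to a gap after word 10.)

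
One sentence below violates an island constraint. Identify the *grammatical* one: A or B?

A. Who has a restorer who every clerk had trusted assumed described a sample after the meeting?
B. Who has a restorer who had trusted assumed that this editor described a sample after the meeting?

A

In B, the wh-phrase is extracted from inside a complex-NP island (relative clause) (introduced by "who"), which blocks movement.
In A, the extraction path crosses only that-complement boundaries, which are transparent.
So A is grammatical.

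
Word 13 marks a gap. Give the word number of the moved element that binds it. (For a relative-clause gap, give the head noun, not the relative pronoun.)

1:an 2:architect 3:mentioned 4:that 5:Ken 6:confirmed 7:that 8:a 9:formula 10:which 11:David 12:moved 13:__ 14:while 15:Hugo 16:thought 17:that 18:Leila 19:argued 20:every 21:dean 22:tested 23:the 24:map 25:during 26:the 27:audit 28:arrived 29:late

9

The gap at 13 is the object of "moved", inside a relative clause.
The relative pronoun is "which" (word 10); it is bound by the head noun immediately before it.
Its filler is the head noun "formula", at word 9.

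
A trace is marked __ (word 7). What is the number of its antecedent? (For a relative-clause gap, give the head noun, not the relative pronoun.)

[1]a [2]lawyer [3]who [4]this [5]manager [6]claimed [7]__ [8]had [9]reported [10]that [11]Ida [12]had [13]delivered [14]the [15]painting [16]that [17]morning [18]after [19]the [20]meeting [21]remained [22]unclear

2

The gap at 7 is the subject of "reported", inside a relative clause.
The relative pronoun is "who" (word 3); it is bound by the head noun immediately before it.
Its filler is the head noun "lawyer", at word 2.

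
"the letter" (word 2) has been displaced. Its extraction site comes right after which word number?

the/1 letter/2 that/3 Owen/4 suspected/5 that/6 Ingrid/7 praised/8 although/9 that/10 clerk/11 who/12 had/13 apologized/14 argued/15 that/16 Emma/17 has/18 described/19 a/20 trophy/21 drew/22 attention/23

The displaced element is "the letter" (word 2).
It is linked across 1 clause boundary (that).
It functions as the direct object of "praised", so the gap sits immediately after word 8 ("praised").
Base order: Owen suspected that Ingrid praised the letter although that clerk who had apologized argued that Emma has described a trophy.

8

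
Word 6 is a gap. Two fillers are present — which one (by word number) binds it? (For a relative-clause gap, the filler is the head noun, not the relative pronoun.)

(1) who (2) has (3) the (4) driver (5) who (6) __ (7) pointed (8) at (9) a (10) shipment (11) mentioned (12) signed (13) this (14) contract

The marked gap is inside the relative clause, the subject of "pointed".
Its filler is the head noun "driver" (via "who"), at word 4.
(The other dependency links word 1 to a gap after word 11.)

4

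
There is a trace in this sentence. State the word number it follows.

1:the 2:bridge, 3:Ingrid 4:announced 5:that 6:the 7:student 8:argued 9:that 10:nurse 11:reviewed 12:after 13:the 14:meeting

The displaced element is "the bridge" (word 2).
It is linked across 2 clause boundaries (that → Ø).
It functions as the direct object of "reviewed", so the gap sits immediately after word 11 ("reviewed").
Base order: Ingrid announced that the student argued that nurse reviewed the bridge after the meeting.

11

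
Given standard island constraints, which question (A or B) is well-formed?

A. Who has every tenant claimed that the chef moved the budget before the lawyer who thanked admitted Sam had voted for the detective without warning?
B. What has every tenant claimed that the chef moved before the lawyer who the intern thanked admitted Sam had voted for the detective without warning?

B

In A, the wh-phrase is extracted from inside an adjunct island (introduced by "before"), which blocks movement.
In B, the extraction path crosses only that-complement boundaries, which are transparent.
So B is grammatical.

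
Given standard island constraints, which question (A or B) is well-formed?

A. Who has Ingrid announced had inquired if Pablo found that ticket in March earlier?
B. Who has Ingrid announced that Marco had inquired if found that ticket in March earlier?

In B, the wh-phrase is extracted from inside a wh-island (introduced by "if"), which blocks movement.
In A, the extraction path crosses only that-complement boundaries, which are transparent.
So A is grammatical.

A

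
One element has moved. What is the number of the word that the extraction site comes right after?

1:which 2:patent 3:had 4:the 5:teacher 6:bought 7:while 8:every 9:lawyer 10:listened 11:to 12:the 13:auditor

6

The displaced element is "which patent" (word 2).
It functions as the direct object of "bought", so the gap sits immediately after word 6 ("bought").
Base order: The teacher had bought which patent while every lawyer listened to the auditor.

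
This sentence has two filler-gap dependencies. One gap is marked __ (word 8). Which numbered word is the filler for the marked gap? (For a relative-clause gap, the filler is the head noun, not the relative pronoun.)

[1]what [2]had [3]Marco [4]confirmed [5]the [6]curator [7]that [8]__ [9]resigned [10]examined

The marked gap is inside the relative clause, the subject of "resigned".
Its filler is the head noun "curator" (via "that"), at word 6.
(The other dependency links word 1 to a gap after word 10.)

6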